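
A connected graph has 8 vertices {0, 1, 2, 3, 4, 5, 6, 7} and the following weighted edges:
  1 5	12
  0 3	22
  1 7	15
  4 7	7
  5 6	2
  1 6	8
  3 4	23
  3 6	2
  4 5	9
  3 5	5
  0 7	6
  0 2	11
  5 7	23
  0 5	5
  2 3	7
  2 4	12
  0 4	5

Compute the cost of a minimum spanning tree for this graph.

Kruskal: consider edges lightest-first.
3 6 (2): add — endpoints in different components.
5 6 (2): add — endpoints in different components.
0 4 (5): add — endpoints in different components.
0 5 (5): add — endpoints in different components.
3 5 (5): skip — 3 and 5 already connected.
0 7 (6): add — endpoints in different components.
2 3 (7): add — endpoints in different components.
4 7 (7): skip — 4 and 7 already connected.
1 6 (8): add — endpoints in different components.
MST edges: 3 6, 5 6, 0 4, 0 5, 0 7, 2 3, 1 6; total weight 2+2+5+5+6+7+8 = 35.

35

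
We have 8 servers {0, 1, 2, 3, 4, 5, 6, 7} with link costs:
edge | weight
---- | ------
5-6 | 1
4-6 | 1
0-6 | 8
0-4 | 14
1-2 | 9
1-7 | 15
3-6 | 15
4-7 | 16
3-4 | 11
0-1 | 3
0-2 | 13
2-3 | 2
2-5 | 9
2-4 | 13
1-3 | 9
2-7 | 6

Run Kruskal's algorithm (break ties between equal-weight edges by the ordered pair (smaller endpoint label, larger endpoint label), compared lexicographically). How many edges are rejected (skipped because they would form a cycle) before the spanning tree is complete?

0

Sort edges by weight, then run Kruskal:
4-6 (1): add — endpoints in different components.
5-6 (1): add — endpoints in different components.
2-3 (2): add — endpoints in different components.
0-1 (3): add — endpoints in different components.
2-7 (6): add — endpoints in different components.
0-6 (8): add — endpoints in different components.
1-2 (9): add — endpoints in different components.
Edges rejected before the tree was complete: 0.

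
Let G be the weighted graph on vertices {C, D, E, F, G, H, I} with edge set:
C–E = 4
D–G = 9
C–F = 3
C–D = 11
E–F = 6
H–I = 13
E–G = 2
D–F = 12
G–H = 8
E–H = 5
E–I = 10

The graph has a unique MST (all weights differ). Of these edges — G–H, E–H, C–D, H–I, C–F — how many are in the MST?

Kruskal: consider edges lightest-first.
E–G (2): add — endpoints in different components.
C–F (3): add — endpoints in different components.
C–E (4): add — endpoints in different components.
E–H (5): add — endpoints in different components.
E–F (6): skip — E and F already connected.
G–H (8): skip — G and H already connected.
D–G (9): add — endpoints in different components.
E–I (10): add — endpoints in different components.
MST edge set: {E–G, C–F, C–E, E–H, D–G, E–I}.
Of the listed edges, {E–H, C–F} are in the MST → 2.

2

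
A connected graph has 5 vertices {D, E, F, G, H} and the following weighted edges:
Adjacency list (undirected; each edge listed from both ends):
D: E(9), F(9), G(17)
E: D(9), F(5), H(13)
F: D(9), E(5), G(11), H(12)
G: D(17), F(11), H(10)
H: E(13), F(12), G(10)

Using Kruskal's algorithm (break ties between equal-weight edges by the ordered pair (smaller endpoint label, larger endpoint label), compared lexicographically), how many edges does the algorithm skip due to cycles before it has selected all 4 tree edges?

1

Sort edges by weight, then run Kruskal:
E–F (5): add — endpoints in different components.
D–E (9): add — endpoints in different components.
D–F (9): skip — D and F already connected.
G–H (10): add — endpoints in different components.
F–G (11): add — endpoints in different components.
Edges rejected before the tree was complete: 1.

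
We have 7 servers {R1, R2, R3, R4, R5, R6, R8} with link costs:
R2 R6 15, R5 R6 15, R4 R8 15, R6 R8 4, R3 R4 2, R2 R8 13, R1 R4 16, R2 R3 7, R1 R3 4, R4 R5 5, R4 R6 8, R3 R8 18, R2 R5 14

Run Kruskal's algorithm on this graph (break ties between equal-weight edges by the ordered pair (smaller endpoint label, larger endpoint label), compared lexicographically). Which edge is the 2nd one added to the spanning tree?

Kruskal: consider edges lightest-first.
R3 R4 (2): add. Components now {R2} {R8} {R1} {R6} {R3,R4} {R5}
R1 R3 (4): add. Components now {R2} {R8} {R1,R3,R4} {R6} {R5}
R6 R8 (4): add. Components now {R2} {R6,R8} {R1,R3,R4} {R5}
R4 R5 (5): add. Components now {R2} {R6,R8} {R1,R3,R4,R5}
R2 R3 (7): add. Components now {R1,R2,R3,R4,R5} {R6,R8}
R4 R6 (8): add. Components now {R1,R2,R3,R4,R5,R6,R8}
The 2nd edge added is R1 R3.

R1-R3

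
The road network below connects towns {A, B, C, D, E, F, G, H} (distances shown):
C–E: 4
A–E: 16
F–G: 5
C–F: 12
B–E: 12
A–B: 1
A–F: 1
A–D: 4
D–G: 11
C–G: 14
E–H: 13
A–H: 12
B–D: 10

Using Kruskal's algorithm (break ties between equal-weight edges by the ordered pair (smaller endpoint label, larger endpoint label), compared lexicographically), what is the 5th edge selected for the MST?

F-G

Kruskal's algorithm — process edges by increasing weight (ties by edge label):
A–B (1): add — endpoints in different components.
A–F (1): add — endpoints in different components.
A–D (4): add — endpoints in different components.
C–E (4): add — endpoints in different components.
F–G (5): add — endpoints in different components.
B–D (10): skip — B and D already connected.
D–G (11): skip — D and G already connected.
A–H (12): add — endpoints in different components.
B–E (12): add — endpoints in different components.
The 5th edge added is F–G.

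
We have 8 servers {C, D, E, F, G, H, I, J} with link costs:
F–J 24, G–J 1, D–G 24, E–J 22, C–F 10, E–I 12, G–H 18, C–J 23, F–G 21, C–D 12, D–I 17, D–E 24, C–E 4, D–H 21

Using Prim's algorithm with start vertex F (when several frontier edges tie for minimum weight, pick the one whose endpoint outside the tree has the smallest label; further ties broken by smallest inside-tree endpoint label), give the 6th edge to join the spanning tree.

G-J

Prim's algorithm from F:
Step 1: cheapest edge leaving the tree is C–F (10); add C.
Step 2: cheapest edge leaving the tree is C–E (4); add E.
Step 3: cheapest edge leaving the tree is C–D (12); add D.
Step 4: cheapest edge leaving the tree is E–I (12); add I.
Step 5: cheapest edge leaving the tree is F–G (21); add G.
Step 6: cheapest edge leaving the tree is G–J (1); add J.
Step 7: cheapest edge leaving the tree is G–H (18); add H.
The 6th edge added is G–J.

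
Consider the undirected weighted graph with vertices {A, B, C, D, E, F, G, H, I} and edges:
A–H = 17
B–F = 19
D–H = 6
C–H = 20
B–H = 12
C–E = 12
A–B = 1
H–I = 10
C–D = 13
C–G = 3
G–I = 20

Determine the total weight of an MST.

Kruskal's algorithm — process edges by increasing weight (ties by edge label):
A–B (1): add — endpoints in different components.
C–G (3): add — endpoints in different components.
D–H (6): add — endpoints in different components.
H–I (10): add — endpoints in different components.
B–H (12): add — endpoints in different components.
C–E (12): add — endpoints in different components.
C–D (13): add — endpoints in different components.
A–H (17): skip — A and H already connected.
B–F (19): add — endpoints in different components.
MST edges: A–B, C–G, D–H, H–I, B–H, C–E, C–D, B–F; total weight 1+3+6+10+12+12+13+19 = 76.

76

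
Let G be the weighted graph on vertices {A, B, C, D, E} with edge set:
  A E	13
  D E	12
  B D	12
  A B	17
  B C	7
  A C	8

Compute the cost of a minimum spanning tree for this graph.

Kruskal: consider edges lightest-first.
B C (7): add — endpoints in different components.
A C (8): add — endpoints in different components.
B D (12): add — endpoints in different components.
D E (12): add — endpoints in different components.
MST edges: B C, A C, B D, D E; total weight 7+8+12+12 = 39.

39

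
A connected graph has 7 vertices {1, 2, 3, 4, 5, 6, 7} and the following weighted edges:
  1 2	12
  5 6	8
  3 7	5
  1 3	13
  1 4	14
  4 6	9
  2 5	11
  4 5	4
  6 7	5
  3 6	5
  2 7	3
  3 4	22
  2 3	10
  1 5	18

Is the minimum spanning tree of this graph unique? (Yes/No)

Kruskal: consider edges lightest-first.
2 7 (3): add. Components now {1} {2,7} {3} {4} {5} {6}
4 5 (4): add. Components now {1} {2,7} {3} {4,5} {6}
3 6 (5): add. Components now {1} {2,7} {3,6} {4,5}
3 7 (5): add. Components now {1} {2,3,6,7} {4,5}
6 7 (5): skip — 6 and 7 already connected.
5 6 (8): add. Components now {1} {2,3,4,5,6,7}
4 6 (9): skip — 4 and 6 already connected.
2 3 (10): skip — 2 and 3 already connected.
2 5 (11): skip — 2 and 5 already connected.
1 2 (12): add. Components now {1,2,3,4,5,6,7}
Non-tree edge 6 7 has weight 5, equal to the heaviest edge on its tree cycle — swapping gives another MST of the same weight. Not unique.

No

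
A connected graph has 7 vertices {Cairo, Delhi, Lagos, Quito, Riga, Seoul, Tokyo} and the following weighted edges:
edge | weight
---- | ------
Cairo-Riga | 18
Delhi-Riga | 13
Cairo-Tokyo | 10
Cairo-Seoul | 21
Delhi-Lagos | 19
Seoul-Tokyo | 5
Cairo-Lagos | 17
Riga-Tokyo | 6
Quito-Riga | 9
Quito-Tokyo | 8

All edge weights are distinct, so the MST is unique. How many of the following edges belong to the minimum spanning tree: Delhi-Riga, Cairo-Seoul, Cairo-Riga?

Kruskal's algorithm — process edges by increasing weight (ties by edge label):
Seoul-Tokyo (5): add — endpoints in different components.
Riga-Tokyo (6): add — endpoints in different components.
Quito-Tokyo (8): add — endpoints in different components.
Quito-Riga (9): skip — Riga and Quito already connected.
Cairo-Tokyo (10): add — endpoints in different components.
Delhi-Riga (13): add — endpoints in different components.
Cairo-Lagos (17): add — endpoints in different components.
MST edge set: {Seoul-Tokyo, Riga-Tokyo, Quito-Tokyo, Cairo-Tokyo, Delhi-Riga, Cairo-Lagos}.
Of the listed edges, {Delhi-Riga} are in the MST → 1.

1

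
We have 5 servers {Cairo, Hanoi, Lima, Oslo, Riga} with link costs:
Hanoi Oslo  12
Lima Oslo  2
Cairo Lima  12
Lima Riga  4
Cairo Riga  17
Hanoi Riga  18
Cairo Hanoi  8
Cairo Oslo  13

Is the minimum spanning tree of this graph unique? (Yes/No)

No

Kruskal: consider edges lightest-first.
Lima Oslo (2): add. Components now {Lima,Oslo} {Cairo} {Riga} {Hanoi}
Lima Riga (4): add. Components now {Lima,Oslo,Riga} {Cairo} {Hanoi}
Cairo Hanoi (8): add. Components now {Lima,Oslo,Riga} {Cairo,Hanoi}
Cairo Lima (12): add. Components now {Cairo,Hanoi,Lima,Oslo,Riga}
Non-tree edge Hanoi Oslo has weight 12, equal to the heaviest edge on its tree cycle — swapping gives another MST of the same weight. Not unique.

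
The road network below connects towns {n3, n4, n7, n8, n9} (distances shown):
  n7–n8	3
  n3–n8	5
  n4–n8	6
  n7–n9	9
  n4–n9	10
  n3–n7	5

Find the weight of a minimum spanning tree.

23

Prim, starting at n8.
Step 1: cheapest edge leaving the tree is n7–n8 (3); add n7.
Step 2: cheapest edge leaving the tree is n3–n7 (5); add n3.
Step 3: cheapest edge leaving the tree is n4–n8 (6); add n4.
Step 4: cheapest edge leaving the tree is n7–n9 (9); add n9.
MST edges: n7–n8, n3–n7, n4–n8, n7–n9; total weight 3+5+6+9 = 23.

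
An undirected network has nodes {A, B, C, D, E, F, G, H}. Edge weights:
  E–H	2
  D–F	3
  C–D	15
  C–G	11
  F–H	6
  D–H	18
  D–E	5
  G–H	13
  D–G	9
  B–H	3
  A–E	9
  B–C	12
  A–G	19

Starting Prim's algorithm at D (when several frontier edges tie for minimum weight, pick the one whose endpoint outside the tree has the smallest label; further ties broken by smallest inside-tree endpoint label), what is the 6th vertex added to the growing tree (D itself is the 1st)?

A

Grow the tree from D using Prim:
Step 1: frontier [D–F 3, D–E 5, D–G 9, C–D 15, D–H 18] → take D–F (3); add F.
Step 2: frontier [D–E 5, D–G 9, C–D 15, D–H 18, F–H 6] → take D–E (5); add E.
Step 3: frontier [D–G 9, C–D 15, D–H 18, E–H 2, A–E 9, F–H 6] → take E–H (2); add H.
Step 4: frontier [D–G 9, C–D 15, A–E 9, B–H 3, G–H 13] → take B–H (3); add B.
Step 5: frontier [B–C 12, D–G 9, C–D 15, A–E 9, G–H 13] → take A–E (9); add A.
Step 6: frontier [A–G 19, B–C 12, D–G 9, C–D 15, G–H 13] → take D–G (9); add G.
Step 7: frontier [B–C 12, C–D 15, C–G 11] → take C–G (11); add C.
Vertex order: D, F, E, H, B, A, G, C. The 6th vertex is A.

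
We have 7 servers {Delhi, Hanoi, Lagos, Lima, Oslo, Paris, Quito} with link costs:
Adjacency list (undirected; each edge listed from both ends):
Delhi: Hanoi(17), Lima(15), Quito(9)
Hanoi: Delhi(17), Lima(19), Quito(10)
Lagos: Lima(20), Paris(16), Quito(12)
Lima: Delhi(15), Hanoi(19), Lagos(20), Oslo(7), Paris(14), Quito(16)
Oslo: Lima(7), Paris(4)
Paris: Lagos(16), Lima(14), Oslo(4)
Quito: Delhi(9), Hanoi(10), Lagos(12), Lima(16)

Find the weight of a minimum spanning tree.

Grow the tree from Hanoi using Prim:
Step 1: frontier [Hanoi—Quito 10, Delhi—Hanoi 17, Hanoi—Lima 19] → take Hanoi—Quito (10); add Quito.
Step 2: frontier [Delhi—Hanoi 17, Hanoi—Lima 19, Delhi—Quito 9, Lagos—Quito 12, Lima—Quito 16] → take Delhi—Quito (9); add Delhi.
Step 3: frontier [Delhi—Lima 15, Hanoi—Lima 19, Lagos—Quito 12, Lima—Quito 16] → take Lagos—Quito (12); add Lagos.
Step 4: frontier [Delhi—Lima 15, Hanoi—Lima 19, Lagos—Paris 16, Lagos—Lima 20, Lima—Quito 16] → take Delhi—Lima (15); add Lima.
Step 5: frontier [Lagos—Paris 16, Lima—Oslo 7, Lima—Paris 14] → take Lima—Oslo (7); add Oslo.
Step 6: frontier [Lagos—Paris 16, Lima—Paris 14, Oslo—Paris 4] → take Oslo—Paris (4); add Paris.
MST edges: Hanoi—Quito, Delhi—Quito, Lagos—Quito, Delhi—Lima, Lima—Oslo, Oslo—Paris; total weight 10+9+12+15+7+4 = 57.

57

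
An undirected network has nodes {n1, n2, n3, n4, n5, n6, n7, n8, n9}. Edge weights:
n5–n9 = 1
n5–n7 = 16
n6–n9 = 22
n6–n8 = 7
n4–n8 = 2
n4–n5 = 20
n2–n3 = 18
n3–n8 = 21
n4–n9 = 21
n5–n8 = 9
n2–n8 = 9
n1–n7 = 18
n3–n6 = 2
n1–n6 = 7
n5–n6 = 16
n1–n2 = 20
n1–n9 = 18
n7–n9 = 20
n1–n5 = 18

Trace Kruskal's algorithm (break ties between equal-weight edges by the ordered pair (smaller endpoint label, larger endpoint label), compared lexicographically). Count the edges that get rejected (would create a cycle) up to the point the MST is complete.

Sort edges by weight, then run Kruskal:
n5–n9 (1): add — endpoints in different components.
n3–n6 (2): add — endpoints in different components.
n4–n8 (2): add — endpoints in different components.
n1–n6 (7): add — endpoints in different components.
n6–n8 (7): add — endpoints in different components.
n2–n8 (9): add — endpoints in different components.
n5–n8 (9): add — endpoints in different components.
n5–n6 (16): skip — n5 and n6 already connected.
n5–n7 (16): add — endpoints in different components.
Edges rejected before the tree was complete: 1.

1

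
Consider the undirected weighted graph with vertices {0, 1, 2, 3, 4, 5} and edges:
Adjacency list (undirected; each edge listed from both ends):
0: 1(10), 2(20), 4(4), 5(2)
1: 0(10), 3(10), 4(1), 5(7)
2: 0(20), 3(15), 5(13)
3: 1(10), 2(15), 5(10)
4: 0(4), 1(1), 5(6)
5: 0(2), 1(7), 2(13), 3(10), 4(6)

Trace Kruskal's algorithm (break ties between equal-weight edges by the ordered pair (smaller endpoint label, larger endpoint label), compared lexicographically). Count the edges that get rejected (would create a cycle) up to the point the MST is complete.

4

Sort edges by weight, then run Kruskal:
1 4 (1): add. Components now {0} {1,4} {2} {3} {5}
0 5 (2): add. Components now {0,5} {1,4} {2} {3}
0 4 (4): add. Components now {0,1,4,5} {2} {3}
4 5 (6): skip — 4 and 5 already connected.
1 5 (7): skip — 1 and 5 already connected.
0 1 (10): skip — 0 and 1 already connected.
1 3 (10): add. Components now {0,1,3,4,5} {2}
3 5 (10): skip — 3 and 5 already connected.
2 5 (13): add. Components now {0,1,2,3,4,5}
Edges rejected before the tree was complete: 4.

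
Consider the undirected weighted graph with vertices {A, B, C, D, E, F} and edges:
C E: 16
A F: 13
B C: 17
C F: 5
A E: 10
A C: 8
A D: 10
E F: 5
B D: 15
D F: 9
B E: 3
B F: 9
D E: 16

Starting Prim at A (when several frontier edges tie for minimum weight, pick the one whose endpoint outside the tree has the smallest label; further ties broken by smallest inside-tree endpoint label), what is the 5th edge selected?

Prim's algorithm from A:
Step 1: cheapest edge leaving the tree is A C (8); add C.
Step 2: cheapest edge leaving the tree is C F (5); add F.
Step 3: cheapest edge leaving the tree is E F (5); add E.
Step 4: cheapest edge leaving the tree is B E (3); add B.
Step 5: cheapest edge leaving the tree is D F (9); add D.
The 5th edge added is D F.

D-F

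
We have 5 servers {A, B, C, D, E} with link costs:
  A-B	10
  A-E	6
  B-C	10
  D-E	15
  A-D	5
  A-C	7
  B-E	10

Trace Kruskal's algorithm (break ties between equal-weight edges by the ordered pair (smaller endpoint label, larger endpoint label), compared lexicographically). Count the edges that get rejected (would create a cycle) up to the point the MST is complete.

0

Kruskal: consider edges lightest-first.
A-D (5): add. Components now {A,D} {B} {C} {E}
A-E (6): add. Components now {A,D,E} {B} {C}
A-C (7): add. Components now {A,C,D,E} {B}
A-B (10): add. Components now {A,B,C,D,E}
Edges rejected before the tree was complete: 0.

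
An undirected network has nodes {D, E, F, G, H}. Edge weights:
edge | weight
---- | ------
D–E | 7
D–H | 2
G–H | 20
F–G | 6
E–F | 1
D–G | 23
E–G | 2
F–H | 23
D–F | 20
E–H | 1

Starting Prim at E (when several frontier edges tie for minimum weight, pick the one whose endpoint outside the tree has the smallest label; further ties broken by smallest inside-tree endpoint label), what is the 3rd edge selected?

D-H

Grow the tree from E using Prim:
Step 1: frontier [E–F 1, E–H 1, E–G 2, D–E 7] → take E–F (1); add F.
Step 2: frontier [E–H 1, E–G 2, D–E 7, F–G 6, D–F 20, F–H 23] → take E–H (1); add H.
Step 3: frontier [E–G 2, D–E 7, F–G 6, D–F 20, D–H 2, G–H 20] → take D–H (2); add D.
Step 4: frontier [D–G 23, E–G 2, F–G 6, G–H 20] → take E–G (2); add G.
The 3rd edge added is D–H.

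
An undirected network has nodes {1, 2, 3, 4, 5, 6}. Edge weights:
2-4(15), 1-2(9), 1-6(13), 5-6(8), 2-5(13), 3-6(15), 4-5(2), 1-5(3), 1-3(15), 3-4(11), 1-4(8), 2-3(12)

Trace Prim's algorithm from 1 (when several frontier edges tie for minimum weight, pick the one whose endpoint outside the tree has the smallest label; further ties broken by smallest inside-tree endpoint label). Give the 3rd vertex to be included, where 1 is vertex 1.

Prim's algorithm from 1:
Step 1: cheapest edge leaving the tree is 1-5 (3); add 5.
Step 2: cheapest edge leaving the tree is 4-5 (2); add 4.
Step 3: cheapest edge leaving the tree is 5-6 (8); add 6.
Step 4: cheapest edge leaving the tree is 1-2 (9); add 2.
Step 5: cheapest edge leaving the tree is 3-4 (11); add 3.
Vertex order: 1, 5, 4, 6, 2, 3. The 3rd vertex is 4.

4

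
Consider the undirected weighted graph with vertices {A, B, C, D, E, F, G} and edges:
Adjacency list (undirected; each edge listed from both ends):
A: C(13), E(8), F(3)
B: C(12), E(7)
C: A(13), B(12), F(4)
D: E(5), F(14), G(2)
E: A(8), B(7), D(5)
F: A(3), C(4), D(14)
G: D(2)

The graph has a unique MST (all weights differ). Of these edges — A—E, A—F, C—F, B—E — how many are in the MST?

4

Kruskal: consider edges lightest-first.
D—G (2): add — endpoints in different components.
A—F (3): add — endpoints in different components.
C—F (4): add — endpoints in different components.
D—E (5): add — endpoints in different components.
B—E (7): add — endpoints in different components.
A—E (8): add — endpoints in different components.
MST edge set: {D—G, A—F, C—F, D—E, B—E, A—E}.
Of the listed edges, {A—E, A—F, C—F, B—E} are in the MST → 4.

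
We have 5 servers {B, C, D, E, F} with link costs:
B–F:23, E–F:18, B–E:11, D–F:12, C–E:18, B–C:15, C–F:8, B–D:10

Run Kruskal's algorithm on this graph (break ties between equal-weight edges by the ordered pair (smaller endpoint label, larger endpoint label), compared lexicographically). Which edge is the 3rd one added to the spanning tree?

Kruskal: consider edges lightest-first.
C–F (8): add. Components now {B} {C,F} {D} {E}
B–D (10): add. Components now {B,D} {C,F} {E}
B–E (11): add. Components now {B,D,E} {C,F}
D–F (12): add. Components now {B,C,D,E,F}
The 3rd edge added is B–E.

B-E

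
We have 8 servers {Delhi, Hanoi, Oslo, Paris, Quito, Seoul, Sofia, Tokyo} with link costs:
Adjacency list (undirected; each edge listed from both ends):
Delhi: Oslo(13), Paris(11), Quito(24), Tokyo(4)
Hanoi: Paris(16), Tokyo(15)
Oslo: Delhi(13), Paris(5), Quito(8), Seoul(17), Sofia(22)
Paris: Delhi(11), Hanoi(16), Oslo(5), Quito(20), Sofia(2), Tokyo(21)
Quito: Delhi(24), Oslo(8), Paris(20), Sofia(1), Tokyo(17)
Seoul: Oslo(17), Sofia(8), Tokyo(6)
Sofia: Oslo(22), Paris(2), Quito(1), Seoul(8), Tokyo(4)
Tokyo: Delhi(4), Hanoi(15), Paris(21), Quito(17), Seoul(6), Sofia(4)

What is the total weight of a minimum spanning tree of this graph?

37

Prim's algorithm from Hanoi:
Step 1: cheapest edge leaving the tree is Hanoi—Tokyo (15); add Tokyo.
Step 2: cheapest edge leaving the tree is Delhi—Tokyo (4); add Delhi.
Step 3: cheapest edge leaving the tree is Sofia—Tokyo (4); add Sofia.
Step 4: cheapest edge leaving the tree is Quito—Sofia (1); add Quito.
Step 5: cheapest edge leaving the tree is Paris—Sofia (2); add Paris.
Step 6: cheapest edge leaving the tree is Oslo—Paris (5); add Oslo.
Step 7: cheapest edge leaving the tree is Seoul—Tokyo (6); add Seoul.
MST edges: Hanoi—Tokyo, Delhi—Tokyo, Sofia—Tokyo, Quito—Sofia, Paris—Sofia, Oslo—Paris, Seoul—Tokyo; total weight 15+4+4+1+2+5+6 = 37.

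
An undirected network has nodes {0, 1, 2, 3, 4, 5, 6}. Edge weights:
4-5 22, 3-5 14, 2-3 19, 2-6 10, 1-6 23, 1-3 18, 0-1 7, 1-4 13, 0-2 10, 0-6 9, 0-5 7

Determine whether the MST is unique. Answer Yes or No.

Kruskal: consider edges lightest-first.
0-1 (7): add — endpoints in different components.
0-5 (7): add — endpoints in different components.
0-6 (9): add — endpoints in different components.
0-2 (10): add — endpoints in different components.
2-6 (10): skip — 2 and 6 already connected.
1-4 (13): add — endpoints in different components.
3-5 (14): add — endpoints in different components.
Non-tree edge 2-6 has weight 10, equal to the heaviest edge on its tree cycle — swapping gives another MST of the same weight. Not unique.

No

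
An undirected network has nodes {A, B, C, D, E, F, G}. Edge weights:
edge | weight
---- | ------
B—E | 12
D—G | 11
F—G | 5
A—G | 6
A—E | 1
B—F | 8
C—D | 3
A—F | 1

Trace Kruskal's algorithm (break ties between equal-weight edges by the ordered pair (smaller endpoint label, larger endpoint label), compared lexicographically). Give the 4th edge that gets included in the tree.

Kruskal's algorithm — process edges by increasing weight (ties by edge label):
A—E (1): add — endpoints in different components.
A—F (1): add — endpoints in different components.
C—D (3): add — endpoints in different components.
F—G (5): add — endpoints in different components.
A—G (6): skip — A and G already connected.
B—F (8): add — endpoints in different components.
D—G (11): add — endpoints in different components.
The 4th edge added is F—G.

F-G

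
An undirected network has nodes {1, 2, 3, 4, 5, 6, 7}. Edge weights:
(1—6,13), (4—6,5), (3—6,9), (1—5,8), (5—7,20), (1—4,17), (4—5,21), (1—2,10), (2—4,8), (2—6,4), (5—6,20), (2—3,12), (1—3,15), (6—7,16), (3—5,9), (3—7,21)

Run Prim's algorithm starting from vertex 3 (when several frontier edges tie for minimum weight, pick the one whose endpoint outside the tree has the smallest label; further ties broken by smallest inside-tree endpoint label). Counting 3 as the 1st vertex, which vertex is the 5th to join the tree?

Grow the tree from 3 using Prim:
Step 1: cheapest edge leaving the tree is 3—5 (9); add 5.
Step 2: cheapest edge leaving the tree is 1—5 (8); add 1.
Step 3: cheapest edge leaving the tree is 3—6 (9); add 6.
Step 4: cheapest edge leaving the tree is 2—6 (4); add 2.
Step 5: cheapest edge leaving the tree is 4—6 (5); add 4.
Step 6: cheapest edge leaving the tree is 6—7 (16); add 7.
Vertex order: 3, 5, 1, 6, 2, 4, 7. The 5th vertex is 2.

2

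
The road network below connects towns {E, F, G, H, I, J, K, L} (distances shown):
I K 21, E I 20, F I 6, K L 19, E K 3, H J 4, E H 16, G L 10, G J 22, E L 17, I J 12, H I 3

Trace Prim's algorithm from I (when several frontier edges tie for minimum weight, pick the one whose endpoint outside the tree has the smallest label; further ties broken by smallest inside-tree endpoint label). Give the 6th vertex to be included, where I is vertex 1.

Grow the tree from I using Prim:
Step 1: cheapest edge leaving the tree is H I (3); add H.
Step 2: cheapest edge leaving the tree is H J (4); add J.
Step 3: cheapest edge leaving the tree is F I (6); add F.
Step 4: cheapest edge leaving the tree is E H (16); add E.
Step 5: cheapest edge leaving the tree is E K (3); add K.
Step 6: cheapest edge leaving the tree is E L (17); add L.
Step 7: cheapest edge leaving the tree is G L (10); add G.
Vertex order: I, H, J, F, E, K, L, G. The 6th vertex is K.

K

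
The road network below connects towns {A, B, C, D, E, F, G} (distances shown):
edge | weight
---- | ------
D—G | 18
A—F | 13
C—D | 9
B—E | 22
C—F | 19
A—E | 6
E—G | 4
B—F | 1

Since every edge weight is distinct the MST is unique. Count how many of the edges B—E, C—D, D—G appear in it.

2

Sort edges by weight, then run Kruskal:
B—F (1): add. Components now {A} {B,F} {C} {D} {E} {G}
E—G (4): add. Components now {A} {B,F} {C} {D} {E,G}
A—E (6): add. Components now {A,E,G} {B,F} {C} {D}
C—D (9): add. Components now {A,E,G} {B,F} {C,D}
A—F (13): add. Components now {A,B,E,F,G} {C,D}
D—G (18): add. Components now {A,B,C,D,E,F,G}
MST edge set: {B—F, E—G, A—E, C—D, A—F, D—G}.
Of the listed edges, {C—D, D—G} are in the MST → 2.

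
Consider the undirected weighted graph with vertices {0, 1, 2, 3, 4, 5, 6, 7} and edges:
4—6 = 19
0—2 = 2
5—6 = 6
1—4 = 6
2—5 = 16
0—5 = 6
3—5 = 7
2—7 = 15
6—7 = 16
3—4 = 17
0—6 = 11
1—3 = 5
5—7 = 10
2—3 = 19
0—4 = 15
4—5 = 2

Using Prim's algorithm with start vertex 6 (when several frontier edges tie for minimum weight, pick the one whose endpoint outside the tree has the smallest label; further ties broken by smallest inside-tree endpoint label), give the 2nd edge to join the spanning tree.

Prim, starting at 6.
Step 1: cheapest edge leaving the tree is 5—6 (6); add 5.
Step 2: cheapest edge leaving the tree is 4—5 (2); add 4.
Step 3: cheapest edge leaving the tree is 0—5 (6); add 0.
Step 4: cheapest edge leaving the tree is 0—2 (2); add 2.
Step 5: cheapest edge leaving the tree is 1—4 (6); add 1.
Step 6: cheapest edge leaving the tree is 1—3 (5); add 3.
Step 7: cheapest edge leaving the tree is 5—7 (10); add 7.
The 2nd edge added is 4—5.

4-5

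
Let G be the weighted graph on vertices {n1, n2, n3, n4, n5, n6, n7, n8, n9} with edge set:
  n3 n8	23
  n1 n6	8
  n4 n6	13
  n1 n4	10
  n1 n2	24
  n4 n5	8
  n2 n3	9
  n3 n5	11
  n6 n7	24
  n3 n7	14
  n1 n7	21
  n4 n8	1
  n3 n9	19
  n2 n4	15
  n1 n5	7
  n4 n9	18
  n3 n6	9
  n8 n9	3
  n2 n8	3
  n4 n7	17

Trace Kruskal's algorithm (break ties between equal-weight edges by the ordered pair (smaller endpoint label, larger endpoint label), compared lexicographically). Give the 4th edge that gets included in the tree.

n1-n5

Sort edges by weight, then run Kruskal:
n4 n8 (1): add — endpoints in different components.
n2 n8 (3): add — endpoints in different components.
n8 n9 (3): add — endpoints in different components.
n1 n5 (7): add — endpoints in different components.
n1 n6 (8): add — endpoints in different components.
n4 n5 (8): add — endpoints in different components.
n2 n3 (9): add — endpoints in different components.
n3 n6 (9): skip — n6 and n3 already connected.
n1 n4 (10): skip — n1 and n4 already connected.
n3 n5 (11): skip — n5 and n3 already connected.
n4 n6 (13): skip — n6 and n4 already connected.
n3 n7 (14): add — endpoints in different components.
The 4th edge added is n1 n5.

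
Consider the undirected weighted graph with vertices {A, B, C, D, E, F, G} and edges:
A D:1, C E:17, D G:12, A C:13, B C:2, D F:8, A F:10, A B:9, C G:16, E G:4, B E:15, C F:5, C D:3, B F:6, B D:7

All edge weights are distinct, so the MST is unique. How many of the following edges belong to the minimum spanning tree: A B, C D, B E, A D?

Sort edges by weight, then run Kruskal:
A D (1): add — endpoints in different components.
B C (2): add — endpoints in different components.
C D (3): add — endpoints in different components.
E G (4): add — endpoints in different components.
C F (5): add — endpoints in different components.
B F (6): skip — B and F already connected.
B D (7): skip — B and D already connected.
D F (8): skip — D and F already connected.
A B (9): skip — A and B already connected.
A F (10): skip — A and F already connected.
D G (12): add — endpoints in different components.
MST edge set: {A D, B C, C D, E G, C F, D G}.
Of the listed edges, {C D, A D} are in the MST → 2.

2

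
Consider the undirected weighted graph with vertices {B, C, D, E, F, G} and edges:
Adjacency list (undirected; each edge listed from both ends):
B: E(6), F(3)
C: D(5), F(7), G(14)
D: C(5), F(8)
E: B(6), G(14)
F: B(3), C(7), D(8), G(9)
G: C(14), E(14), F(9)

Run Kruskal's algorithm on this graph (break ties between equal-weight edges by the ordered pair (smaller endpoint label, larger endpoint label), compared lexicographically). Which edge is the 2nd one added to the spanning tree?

C-D

Kruskal's algorithm — process edges by increasing weight (ties by edge label):
B–F (3): add — endpoints in different components.
C–D (5): add — endpoints in different components.
B–E (6): add — endpoints in different components.
C–F (7): add — endpoints in different components.
D–F (8): skip — D and F already connected.
F–G (9): add — endpoints in different components.
The 2nd edge added is C–D.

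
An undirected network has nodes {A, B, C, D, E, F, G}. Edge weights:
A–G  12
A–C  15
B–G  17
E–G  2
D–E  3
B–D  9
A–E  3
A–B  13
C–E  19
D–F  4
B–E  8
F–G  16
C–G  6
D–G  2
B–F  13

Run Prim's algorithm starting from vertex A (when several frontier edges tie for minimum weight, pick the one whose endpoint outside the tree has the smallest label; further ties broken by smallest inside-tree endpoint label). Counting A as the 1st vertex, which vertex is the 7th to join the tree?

B

Prim, starting at A.
Step 1: cheapest edge leaving the tree is A–E (3); add E.
Step 2: cheapest edge leaving the tree is E–G (2); add G.
Step 3: cheapest edge leaving the tree is D–G (2); add D.
Step 4: cheapest edge leaving the tree is D–F (4); add F.
Step 5: cheapest edge leaving the tree is C–G (6); add C.
Step 6: cheapest edge leaving the tree is B–E (8); add B.
Vertex order: A, E, G, D, F, C, B. The 7th vertex is B.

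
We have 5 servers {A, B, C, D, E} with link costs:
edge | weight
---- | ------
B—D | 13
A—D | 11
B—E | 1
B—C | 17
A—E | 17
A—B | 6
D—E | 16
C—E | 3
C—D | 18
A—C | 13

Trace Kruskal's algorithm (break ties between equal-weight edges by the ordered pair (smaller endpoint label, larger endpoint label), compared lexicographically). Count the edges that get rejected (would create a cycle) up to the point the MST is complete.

0

Sort edges by weight, then run Kruskal:
B—E (1): add — endpoints in different components.
C—E (3): add — endpoints in different components.
A—B (6): add — endpoints in different components.
A—D (11): add — endpoints in different components.
Edges rejected before the tree was complete: 0.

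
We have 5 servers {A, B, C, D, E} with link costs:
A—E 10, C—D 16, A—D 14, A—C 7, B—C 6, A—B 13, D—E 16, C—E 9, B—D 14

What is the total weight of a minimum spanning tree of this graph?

36

Kruskal: consider edges lightest-first.
B—C (6): add. Components now {A} {B,C} {D} {E}
A—C (7): add. Components now {A,B,C} {D} {E}
C—E (9): add. Components now {A,B,C,E} {D}
A—E (10): skip — A and E already connected.
A—B (13): skip — A and B already connected.
A—D (14): add. Components now {A,B,C,D,E}
MST edges: B—C, A—C, C—E, A—D; total weight 6+7+9+14 = 36.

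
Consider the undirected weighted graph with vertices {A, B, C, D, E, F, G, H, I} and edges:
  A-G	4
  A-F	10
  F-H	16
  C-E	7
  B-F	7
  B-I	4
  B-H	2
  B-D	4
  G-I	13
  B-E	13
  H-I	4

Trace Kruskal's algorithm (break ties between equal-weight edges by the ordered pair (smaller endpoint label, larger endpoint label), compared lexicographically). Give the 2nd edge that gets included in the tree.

Sort edges by weight, then run Kruskal:
B-H (2): add — endpoints in different components.
A-G (4): add — endpoints in different components.
B-D (4): add — endpoints in different components.
B-I (4): add — endpoints in different components.
H-I (4): skip — H and I already connected.
B-F (7): add — endpoints in different components.
C-E (7): add — endpoints in different components.
A-F (10): add — endpoints in different components.
B-E (13): add — endpoints in different components.
The 2nd edge added is A-G.

A-G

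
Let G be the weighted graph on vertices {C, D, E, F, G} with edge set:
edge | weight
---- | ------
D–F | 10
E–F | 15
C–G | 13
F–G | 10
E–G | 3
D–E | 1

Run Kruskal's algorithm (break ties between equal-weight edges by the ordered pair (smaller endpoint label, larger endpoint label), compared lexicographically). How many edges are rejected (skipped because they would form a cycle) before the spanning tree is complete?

Kruskal: consider edges lightest-first.
D–E (1): add. Components now {C} {D,E} {F} {G}
E–G (3): add. Components now {C} {D,E,G} {F}
D–F (10): add. Components now {C} {D,E,F,G}
F–G (10): skip — F and G already connected.
C–G (13): add. Components now {C,D,E,F,G}
Edges rejected before the tree was complete: 1.

1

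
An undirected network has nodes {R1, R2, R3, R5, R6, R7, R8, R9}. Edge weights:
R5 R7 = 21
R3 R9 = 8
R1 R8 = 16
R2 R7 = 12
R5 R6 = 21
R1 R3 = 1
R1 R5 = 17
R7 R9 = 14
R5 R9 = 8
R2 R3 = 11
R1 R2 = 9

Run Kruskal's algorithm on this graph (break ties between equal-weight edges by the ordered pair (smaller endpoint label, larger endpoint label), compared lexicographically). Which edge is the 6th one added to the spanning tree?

Kruskal: consider edges lightest-first.
R1 R3 (1): add — endpoints in different components.
R3 R9 (8): add — endpoints in different components.
R5 R9 (8): add — endpoints in different components.
R1 R2 (9): add — endpoints in different components.
R2 R3 (11): skip — R2 and R3 already connected.
R2 R7 (12): add — endpoints in different components.
R7 R9 (14): skip — R7 and R9 already connected.
R1 R8 (16): add — endpoints in different components.
R1 R5 (17): skip — R1 and R5 already connected.
R5 R6 (21): add — endpoints in different components.
The 6th edge added is R1 R8.

R1-R8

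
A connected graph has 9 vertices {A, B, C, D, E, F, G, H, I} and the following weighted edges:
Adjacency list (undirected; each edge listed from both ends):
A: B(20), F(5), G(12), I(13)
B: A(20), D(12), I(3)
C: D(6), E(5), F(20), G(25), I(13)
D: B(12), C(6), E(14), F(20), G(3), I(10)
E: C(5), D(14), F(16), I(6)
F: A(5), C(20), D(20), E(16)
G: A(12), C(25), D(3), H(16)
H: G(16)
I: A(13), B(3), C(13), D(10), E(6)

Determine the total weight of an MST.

56

Grow the tree from C using Prim:
Step 1: cheapest edge leaving the tree is C—E (5); add E.
Step 2: cheapest edge leaving the tree is C—D (6); add D.
Step 3: cheapest edge leaving the tree is D—G (3); add G.
Step 4: cheapest edge leaving the tree is E—I (6); add I.
Step 5: cheapest edge leaving the tree is B—I (3); add B.
Step 6: cheapest edge leaving the tree is A—G (12); add A.
Step 7: cheapest edge leaving the tree is A—F (5); add F.
Step 8: cheapest edge leaving the tree is G—H (16); add H.
MST edges: C—E, C—D, D—G, E—I, B—I, A—G, A—F, G—H; total weight 5+6+3+6+3+12+5+16 = 56.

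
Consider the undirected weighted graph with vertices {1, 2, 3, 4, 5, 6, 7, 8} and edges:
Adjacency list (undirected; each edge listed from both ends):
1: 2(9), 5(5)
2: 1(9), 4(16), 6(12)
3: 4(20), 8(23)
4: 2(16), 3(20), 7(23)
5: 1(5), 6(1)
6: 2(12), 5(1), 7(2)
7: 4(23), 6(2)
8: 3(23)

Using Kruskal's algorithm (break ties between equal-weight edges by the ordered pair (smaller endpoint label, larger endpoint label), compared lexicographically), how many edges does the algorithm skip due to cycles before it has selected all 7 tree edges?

Sort edges by weight, then run Kruskal:
5–6 (1): add — endpoints in different components.
6–7 (2): add — endpoints in different components.
1–5 (5): add — endpoints in different components.
1–2 (9): add — endpoints in different components.
2–6 (12): skip — 2 and 6 already connected.
2–4 (16): add — endpoints in different components.
3–4 (20): add — endpoints in different components.
3–8 (23): add — endpoints in different components.
Edges rejected before the tree was complete: 1.

1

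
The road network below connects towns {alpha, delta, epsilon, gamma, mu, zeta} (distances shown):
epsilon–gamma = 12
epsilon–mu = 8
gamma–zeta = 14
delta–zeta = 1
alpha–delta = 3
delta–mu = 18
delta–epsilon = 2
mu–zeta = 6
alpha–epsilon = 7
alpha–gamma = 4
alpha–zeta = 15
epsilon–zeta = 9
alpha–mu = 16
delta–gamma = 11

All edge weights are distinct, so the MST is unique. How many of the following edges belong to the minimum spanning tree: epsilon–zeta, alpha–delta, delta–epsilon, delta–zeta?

Kruskal: consider edges lightest-first.
delta–zeta (1): add. Components now {epsilon} {delta,zeta} {alpha} {gamma} {mu}
delta–epsilon (2): add. Components now {delta,epsilon,zeta} {alpha} {gamma} {mu}
alpha–delta (3): add. Components now {alpha,delta,epsilon,zeta} {gamma} {mu}
alpha–gamma (4): add. Components now {alpha,delta,epsilon,gamma,zeta} {mu}
mu–zeta (6): add. Components now {alpha,delta,epsilon,gamma,mu,zeta}
MST edge set: {delta–zeta, delta–epsilon, alpha–delta, alpha–gamma, mu–zeta}.
Of the listed edges, {alpha–delta, delta–epsilon, delta–zeta} are in the MST → 3.

3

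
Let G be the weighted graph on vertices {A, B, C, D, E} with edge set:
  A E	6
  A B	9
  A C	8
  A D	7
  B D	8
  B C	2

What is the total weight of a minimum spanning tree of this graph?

Prim, starting at C.
Step 1: frontier [B C 2, A C 8] → take B C (2); add B.
Step 2: frontier [B D 8, A B 9, A C 8] → take A C (8); add A.
Step 3: frontier [A E 6, A D 7, B D 8] → take A E (6); add E.
Step 4: frontier [A D 7, B D 8] → take A D (7); add D.
MST edges: B C, A C, A E, A D; total weight 2+8+6+7 = 23.

23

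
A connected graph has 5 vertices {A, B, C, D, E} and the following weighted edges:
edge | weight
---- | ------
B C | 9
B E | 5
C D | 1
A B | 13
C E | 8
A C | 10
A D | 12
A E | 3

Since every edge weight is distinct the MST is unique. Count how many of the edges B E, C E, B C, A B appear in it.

Sort edges by weight, then run Kruskal:
C D (1): add — endpoints in different components.
A E (3): add — endpoints in different components.
B E (5): add — endpoints in different components.
C E (8): add — endpoints in different components.
MST edge set: {C D, A E, B E, C E}.
Of the listed edges, {B E, C E} are in the MST → 2.

2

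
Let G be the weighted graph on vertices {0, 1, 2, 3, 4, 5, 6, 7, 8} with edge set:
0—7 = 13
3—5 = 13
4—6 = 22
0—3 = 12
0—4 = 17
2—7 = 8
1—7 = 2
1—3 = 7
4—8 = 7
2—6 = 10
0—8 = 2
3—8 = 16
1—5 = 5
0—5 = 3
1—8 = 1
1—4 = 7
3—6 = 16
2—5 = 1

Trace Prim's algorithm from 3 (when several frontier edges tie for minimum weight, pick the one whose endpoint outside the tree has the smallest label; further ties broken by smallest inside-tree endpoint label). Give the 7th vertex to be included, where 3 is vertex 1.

Prim, starting at 3.
Step 1: cheapest edge leaving the tree is 1—3 (7); add 1.
Step 2: cheapest edge leaving the tree is 1—8 (1); add 8.
Step 3: cheapest edge leaving the tree is 0—8 (2); add 0.
Step 4: cheapest edge leaving the tree is 1—7 (2); add 7.
Step 5: cheapest edge leaving the tree is 0—5 (3); add 5.
Step 6: cheapest edge leaving the tree is 2—5 (1); add 2.
Step 7: cheapest edge leaving the tree is 1—4 (7); add 4.
Step 8: cheapest edge leaving the tree is 2—6 (10); add 6.
Vertex order: 3, 1, 8, 0, 7, 5, 2, 4, 6. The 7th vertex is 2.

2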